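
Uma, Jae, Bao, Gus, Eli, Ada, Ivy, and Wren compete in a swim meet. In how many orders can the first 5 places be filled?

There are 8 choices for 1st place, 7 for 2nd, and so on down to 4 for position 5.
That gives 8 × 7 × 6 × 5 × 4 = 6720.

6720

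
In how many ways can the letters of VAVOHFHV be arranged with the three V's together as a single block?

Treat the 3 copies of V as a single block. The multiset to arrange is then {VVV, A, F, H, H, O}, 6 items in all.
That gives (6)!/(2!) = 360 arrangements.

360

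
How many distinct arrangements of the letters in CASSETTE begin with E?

Fix E in the first position and arrange the remaining 7 letters.
Those 7 letters have S appearing twice and T appearing twice, giving (7)!/(2!·2!) = 1260.

1260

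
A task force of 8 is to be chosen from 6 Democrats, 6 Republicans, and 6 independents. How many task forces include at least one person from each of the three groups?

42273

Total 8-person selections from all 18: C(18,8) = 43758.
Subtract selections that omit an entire group: no Democrats → C(12,8) = 495; no Republicans → C(12,8) = 495; no independents → C(12,8) = 495.
Add back selections omitting two groups (i.e. drawn from a single group): C(6,8) + C(6,8) + C(6,8) = 0.
By inclusion–exclusion: 43758 − 1485 + 0 = 42273.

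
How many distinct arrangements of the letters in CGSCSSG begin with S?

90

Fix S in the first position and arrange the remaining 6 letters.
Those 6 letters have C appearing twice, G appearing twice, and S appearing twice, giving (6)!/(2!·2!·2!) = 90.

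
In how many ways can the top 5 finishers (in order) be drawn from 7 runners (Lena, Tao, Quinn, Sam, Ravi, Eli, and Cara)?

2520

This is an ordered selection of 5 from 7: P(7,5).
That gives 7 × 6 × 5 × 4 × 3 = 2520.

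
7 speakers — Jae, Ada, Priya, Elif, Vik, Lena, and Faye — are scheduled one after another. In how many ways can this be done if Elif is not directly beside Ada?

Of the 7! = 5040 arrangements, those with Elif and Ada adjacent number 2 × 6! = 1440 (treat the pair as a block with 2 internal orders).
So 5040 − 1440 = 3600 arrangements keep them apart.

3600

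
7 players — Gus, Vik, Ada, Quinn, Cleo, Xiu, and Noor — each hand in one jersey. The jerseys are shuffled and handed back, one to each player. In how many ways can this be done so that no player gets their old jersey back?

Count assignments avoiding every fixed point. For any j of the 7 players fixed to their old jersey, the other 7−j can be arranged in (7−j)! ways.
By inclusion–exclusion this is Σ_{j=0}^{7} (−1)^j C(7,j)·(7−j)!.
Computing: 5040 − 5040 + 2520 − 840 + 210 − 42 + 7 − 1 = 1854.

1854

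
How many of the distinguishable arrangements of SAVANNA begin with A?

With the first slot taken by A, it remains to arrange the other 6 letters (SVANNA).
Those 6 letters have A appearing twice and N appearing twice, giving (6)!/(2!·2!) = 180.

180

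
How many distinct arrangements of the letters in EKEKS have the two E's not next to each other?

There are 5!/(2!·2!) = 30 arrangements of EKEKS in total.
Arrangements with the E's together: treat EE as one letter, giving (4)!/(2!) = 12.
Hence 30 − 12 = 18.

18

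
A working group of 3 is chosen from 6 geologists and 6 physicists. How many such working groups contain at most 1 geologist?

110

Split by how many geologists are chosen (0 through 1).
Sum: C(6,0)·C(6,3) + C(6,1)·C(6,2) = 20 + 90 = 110.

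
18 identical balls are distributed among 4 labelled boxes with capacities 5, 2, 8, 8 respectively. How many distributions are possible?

46

Ignoring the caps, the number of non-negative solutions to x_1+…+x_4 = 18 is C(21,3) = 1330.
Subtract solutions that violate a single cap (substitute x_i' = x_i − (cap_i+1)): x_1 ≥ 6 gives C(15,3) = 455; x_2 ≥ 3 gives C(18,3) = 816; x_3 ≥ 9 gives C(12,3) = 220; x_4 ≥ 9 gives C(12,3) = 220. Together 1711.
Add back pairs where two caps are both exceeded: 220 + 20 + 20 + 84 + 84 + 1 = 429.
Subtract triples: 1 + 1 + 0 + 0 = 2.
By inclusion–exclusion the count is 1330 − 1711 + 429 − 2 = 46.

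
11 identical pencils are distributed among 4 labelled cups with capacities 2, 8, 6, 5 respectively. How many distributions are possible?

By stars and bars, unrestricted non-negative solutions to x_1+…+x_4 = 11 number C(11+3,3) = 364.
Subtract solutions that violate a single cap (substitute x_i' = x_i − (cap_i+1)): x_1 ≥ 3 gives C(11,3) = 165; x_2 ≥ 9 gives C(5,3) = 10; x_3 ≥ 7 gives C(7,3) = 35; x_4 ≥ 6 gives C(8,3) = 56. Together 266.
Add back pairs where two caps are both exceeded: 0 + 4 + 10 + 0 + 0 + 0 = 14.
By inclusion–exclusion the count is 364 − 266 + 14 = 112.

112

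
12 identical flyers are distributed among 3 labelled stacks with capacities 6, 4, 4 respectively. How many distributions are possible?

Ignoring the caps, the number of non-negative solutions to x_1+…+x_3 = 12 is C(14,2) = 91.
Subtract solutions that violate a single cap (substitute x_i' = x_i − (cap_i+1)): x_1 ≥ 7 gives C(7,2) = 21; x_2 ≥ 5 gives C(9,2) = 36; x_3 ≥ 5 gives C(9,2) = 36. Together 93.
Add back pairs where two caps are both exceeded: 1 + 1 + 6 = 8.
By inclusion–exclusion the count is 91 − 93 + 8 = 6.

6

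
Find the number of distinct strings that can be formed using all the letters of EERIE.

20

The 5 letters of EERIE have repeats: E appearing 3 times.
The number of distinct arrangements is 5!/(3!) = 120/6 = 20.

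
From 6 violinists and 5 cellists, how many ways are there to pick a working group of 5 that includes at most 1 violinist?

Split by how many violinists are chosen (0 through 1).
Sum: C(6,0)·C(5,5) + C(6,1)·C(5,4) = 1 + 30 = 31.

31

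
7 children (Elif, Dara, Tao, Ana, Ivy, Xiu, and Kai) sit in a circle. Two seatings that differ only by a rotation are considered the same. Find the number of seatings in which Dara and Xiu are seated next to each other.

Treat {Dara, Xiu} as one unit (2 internal orders) and seat the resulting 6 units around the table: (5)! circular arrangements.
So 2 × (5)! = 2 × 120 = 240.

240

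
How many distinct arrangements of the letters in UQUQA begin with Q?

12

With the first slot taken by Q, it remains to arrange the other 4 letters (UUQA).
Those 4 letters have U appearing twice, giving (4)!/(2!) = 12.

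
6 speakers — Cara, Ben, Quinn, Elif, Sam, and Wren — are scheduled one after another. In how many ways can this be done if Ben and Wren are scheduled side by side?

240

Place the 4 others and the Ben-Wren pair as 5 objects in a line; the pair has 2 internal arrangements.
That gives 2 × 5! = 2 × 120 = 240.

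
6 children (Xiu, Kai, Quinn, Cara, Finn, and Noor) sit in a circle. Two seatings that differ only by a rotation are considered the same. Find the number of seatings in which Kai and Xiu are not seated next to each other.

72

All circular seatings of 6 people number (5)! = 120.
Those with Kai next to Xiu: fuse the pair into one unit and seat 5 units around a circle — 2·(4)! = 48.
Subtracting, 120 − 48 = 72.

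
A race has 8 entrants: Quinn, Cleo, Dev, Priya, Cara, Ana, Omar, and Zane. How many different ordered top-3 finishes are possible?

336

This is an ordered selection of 3 from 8: P(8,3).
That gives 8 × 7 × 6 = 336.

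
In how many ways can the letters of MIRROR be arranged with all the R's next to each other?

24

Treat the 3 copies of R as a single block. The multiset to arrange is then {RRR, I, M, O}, 4 items in all.
All 4 items are distinct, so there are (4)! = 24 arrangements.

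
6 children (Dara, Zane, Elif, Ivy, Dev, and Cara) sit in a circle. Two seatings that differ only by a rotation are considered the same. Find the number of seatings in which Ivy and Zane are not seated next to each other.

72

All circular seatings of 6 people number (5)! = 120.
Seatings with Ivy beside Zane: treat them as a block with 2 internal orders, giving 2 × (4)! = 48.
Subtracting, 120 − 48 = 72.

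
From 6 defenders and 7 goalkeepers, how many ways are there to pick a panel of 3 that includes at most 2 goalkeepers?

251

Split by how many goalkeepers are chosen (0 through 2).
Sum: C(7,0)·C(6,3) + C(7,1)·C(6,2) + C(7,2)·C(6,1) = 20 + 105 + 126 = 251.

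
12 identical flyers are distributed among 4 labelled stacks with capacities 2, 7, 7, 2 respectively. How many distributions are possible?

45

Ignoring the caps, the number of non-negative solutions to x_1+…+x_4 = 12 is C(15,3) = 455.
Subtract solutions that violate a single cap (substitute x_i' = x_i − (cap_i+1)): x_1 ≥ 3 gives C(12,3) = 220; x_2 ≥ 8 gives C(7,3) = 35; x_3 ≥ 8 gives C(7,3) = 35; x_4 ≥ 3 gives C(12,3) = 220. Together 510.
Add back pairs where two caps are both exceeded: 4 + 4 + 84 + 0 + 4 + 4 = 100.
By inclusion–exclusion the count is 455 − 510 + 100 = 45.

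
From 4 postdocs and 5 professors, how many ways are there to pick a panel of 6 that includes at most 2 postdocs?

34

Split by how many postdocs are chosen (0 through 2).
Sum: C(4,0)·C(5,6) + C(4,1)·C(5,5) + C(4,2)·C(5,4) = 0 + 4 + 30 = 34.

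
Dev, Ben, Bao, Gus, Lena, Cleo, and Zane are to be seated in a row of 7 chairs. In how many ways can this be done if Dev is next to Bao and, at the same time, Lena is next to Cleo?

Treat {Dev,Bao} as one block (2 orders) and {Lena,Cleo} as another (2 orders).
That leaves 5 units to arrange: 2 × 2 × 5! = 4 × 120 = 480.

480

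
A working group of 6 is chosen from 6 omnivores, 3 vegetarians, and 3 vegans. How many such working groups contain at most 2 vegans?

Split by how many vegans are chosen (0 through 2).
Sum: C(3,0)·C(9,6) + C(3,1)·C(9,5) + C(3,2)·C(9,4) = 84 + 378 + 378 = 840.

840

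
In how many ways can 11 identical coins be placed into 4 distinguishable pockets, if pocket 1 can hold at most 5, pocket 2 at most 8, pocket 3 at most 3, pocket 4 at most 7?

Without the upper bounds there are C(14,3) = 364 ways to split 11 among 4 pockets.
Subtract solutions that violate a single cap (substitute x_i' = x_i − (cap_i+1)): x_1 ≥ 6 gives C(8,3) = 56; x_2 ≥ 9 gives C(5,3) = 10; x_3 ≥ 4 gives C(10,3) = 120; x_4 ≥ 8 gives C(6,3) = 20. Together 206.
Add back pairs where two caps are both exceeded: 0 + 4 + 0 + 0 + 0 + 0 = 4.
By inclusion–exclusion the count is 364 − 206 + 4 = 162.

162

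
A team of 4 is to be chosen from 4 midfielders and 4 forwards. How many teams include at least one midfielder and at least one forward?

68

With no constraint there are C(8,4) = 70 possible selections.
Subtract selections that omit an entire group: no midfielders → C(4,4) = 1; no forwards → C(4,4) = 1.
Both groups omitted at once is impossible, so 70 − 2 = 68.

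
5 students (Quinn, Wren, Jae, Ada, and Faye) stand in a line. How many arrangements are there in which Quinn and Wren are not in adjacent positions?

Of the 5! = 120 arrangements, those with Quinn and Wren adjacent number 2 × 4! = 48 (treat the pair as a block with 2 internal orders).
So 120 − 48 = 72 arrangements keep them apart.

72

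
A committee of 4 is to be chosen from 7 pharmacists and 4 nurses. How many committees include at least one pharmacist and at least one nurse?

With no constraint there are C(11,4) = 330 possible selections.
Selections missing a whole group: no pharmacists → C(4,4) = 1; no nurses → C(7,4) = 35.
Both groups omitted at once is impossible, so 330 − 36 = 294.

294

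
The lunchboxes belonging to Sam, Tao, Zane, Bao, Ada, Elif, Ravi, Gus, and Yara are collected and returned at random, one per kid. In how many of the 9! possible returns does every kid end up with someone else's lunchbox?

133496

Count assignments avoiding every fixed point. For any j of the 9 kids fixed to their own lunchbox, the other 9−j can be arranged in (9−j)! ways.
By inclusion–exclusion this is Σ_{j=0}^{9} (−1)^j C(9,j)·(9−j)!.
Computing: 362880 − 362880 + 181440 − 60480 + 15120 − 3024 + 504 − 72 + 9 − 1 = 133496.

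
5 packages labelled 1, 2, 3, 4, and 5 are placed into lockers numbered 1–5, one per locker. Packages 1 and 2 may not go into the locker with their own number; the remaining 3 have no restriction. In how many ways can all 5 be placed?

Let Aᵢ (for i ∈ {1, 2}) be the placements that put package i in its forbidden locker. Any j of these fix j positions, leaving (5−j)! ways to fill the rest, and there are C(2,j) ways to pick which j.
By inclusion–exclusion, the number of valid placements is Σ_{j=0}^{2} (−1)^j C(2,j)·(5−j)!.
Computing: 120 − 48 + 6 = 78.

78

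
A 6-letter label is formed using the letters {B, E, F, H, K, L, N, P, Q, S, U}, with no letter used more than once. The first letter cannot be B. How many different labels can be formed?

The first letter has 11−1 = 10 choices (anything except B).
The remaining 5 letters are filled from the other 10 symbols without repetition: 10 × 9 × 8 × 7 × 6 = 30240.
Total: 10 × 30240 = 302400.

302400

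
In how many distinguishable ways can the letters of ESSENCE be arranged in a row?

420

ESSENCE has 7 letters with E appearing 3 times and S appearing twice.
Dividing 7! = 5040 by 3!·2! = 12 for the repeated letters gives 420.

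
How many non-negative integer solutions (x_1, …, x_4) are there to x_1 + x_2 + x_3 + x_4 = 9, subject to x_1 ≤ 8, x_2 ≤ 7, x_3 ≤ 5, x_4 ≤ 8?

194

By stars and bars, unrestricted non-negative solutions to x_1+…+x_4 = 9 number C(9+3,3) = 220.
Subtract solutions that violate a single cap (substitute x_i' = x_i − (cap_i+1)): x_1 ≥ 9 gives C(3,3) = 1; x_2 ≥ 8 gives C(4,3) = 4; x_3 ≥ 6 gives C(6,3) = 20; x_4 ≥ 9 gives C(3,3) = 1. Together 26.
No two caps can be exceeded simultaneously, so the pair terms are all 0.
By inclusion–exclusion the count is 220 − 26 + 0 = 194.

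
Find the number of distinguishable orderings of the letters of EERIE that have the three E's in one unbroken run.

6

Treat the 3 copies of E as a single block. The multiset to arrange is then {EEE, I, R}, 3 items in all.
All 3 items are distinct, so there are (3)! = 6 arrangements.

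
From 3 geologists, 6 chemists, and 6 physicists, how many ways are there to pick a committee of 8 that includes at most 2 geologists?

Split by how many geologists are chosen (0 through 2).
Sum: C(3,0)·C(12,8) + C(3,1)·C(12,7) + C(3,2)·C(12,6) = 495 + 2376 + 2772 = 5643.

5643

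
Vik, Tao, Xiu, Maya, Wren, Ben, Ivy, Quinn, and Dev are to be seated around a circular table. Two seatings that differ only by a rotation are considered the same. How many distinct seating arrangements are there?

Fix one person's seat to break rotational symmetry; the remaining 8 people can be arranged in (8)! = 40320 ways.

40320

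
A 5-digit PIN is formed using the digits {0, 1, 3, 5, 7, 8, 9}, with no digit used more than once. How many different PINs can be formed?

2520

Choose and order 5 of the 7 symbols: the first digit has 7 options, the next 6, and so on down to 3.
7 × 6 × 5 × 4 × 3 = 2520.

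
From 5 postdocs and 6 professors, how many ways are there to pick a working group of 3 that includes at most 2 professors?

Split by how many professors are chosen (0 through 2).
Sum: C(6,0)·C(5,3) + C(6,1)·C(5,2) + C(6,2)·C(5,1) = 10 + 60 + 75 = 145.

145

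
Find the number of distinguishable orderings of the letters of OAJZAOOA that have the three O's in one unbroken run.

Treat the 3 copies of O as a single block. The multiset to arrange is then {OOO, A, A, A, J, Z}, 6 items in all.
That gives (6)!/(3!) = 120 arrangements.

120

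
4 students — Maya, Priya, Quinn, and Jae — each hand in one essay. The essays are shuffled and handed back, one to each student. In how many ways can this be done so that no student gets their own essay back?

Count assignments avoiding every fixed point. For any j of the 4 students fixed to their own essay, the other 4−j can be arranged in (4−j)! ways.
By inclusion–exclusion this is Σ_{j=0}^{4} (−1)^j C(4,j)·(4−j)!.
Computing: 24 − 24 + 12 − 4 + 1 = 9.

9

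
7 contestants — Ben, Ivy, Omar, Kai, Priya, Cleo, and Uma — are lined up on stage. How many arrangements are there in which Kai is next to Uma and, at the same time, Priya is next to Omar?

480

Treat {Kai,Uma} as one block (2 orders) and {Priya,Omar} as another (2 orders).
That leaves 5 units to arrange: 2 × 2 × 5! = 4 × 120 = 480.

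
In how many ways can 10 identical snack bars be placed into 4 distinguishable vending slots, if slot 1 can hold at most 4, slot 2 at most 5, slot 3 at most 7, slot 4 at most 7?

175

Without the upper bounds there are C(13,3) = 286 ways to split 10 among 4 vending slots.
Subtract solutions that violate a single cap (substitute x_i' = x_i − (cap_i+1)): x_1 ≥ 5 gives C(8,3) = 56; x_2 ≥ 6 gives C(7,3) = 35; x_3 ≥ 8 gives C(5,3) = 10; x_4 ≥ 8 gives C(5,3) = 10. Together 111.
No two caps can be exceeded simultaneously, so the pair terms are all 0.
By inclusion–exclusion the count is 286 − 111 + 0 = 175.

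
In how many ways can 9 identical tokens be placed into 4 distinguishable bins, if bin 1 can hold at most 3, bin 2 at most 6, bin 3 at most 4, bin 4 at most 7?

116

Ignoring the caps, the number of non-negative solutions to x_1+…+x_4 = 9 is C(12,3) = 220.
Subtract solutions that violate a single cap (substitute x_i' = x_i − (cap_i+1)): x_1 ≥ 4 gives C(8,3) = 56; x_2 ≥ 7 gives C(5,3) = 10; x_3 ≥ 5 gives C(7,3) = 35; x_4 ≥ 8 gives C(4,3) = 4. Together 105.
Add back pairs where two caps are both exceeded: 0 + 1 + 0 + 0 + 0 + 0 = 1.
By inclusion–exclusion the count is 220 − 105 + 1 = 116.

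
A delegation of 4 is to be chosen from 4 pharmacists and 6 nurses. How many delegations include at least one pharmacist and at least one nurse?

Unrestricted: C(10,4) = 210 ways to pick any 4 of the 10.
Selections missing a whole group: no pharmacists → C(6,4) = 15; no nurses → C(4,4) = 1.
Both groups omitted at once is impossible, so 210 − 16 = 194.

194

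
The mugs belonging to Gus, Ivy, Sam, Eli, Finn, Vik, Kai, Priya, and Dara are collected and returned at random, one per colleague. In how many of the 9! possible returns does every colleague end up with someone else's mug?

133496

Let Aᵢ be the assignments in which colleague i gets their own mug. We want the size of the complement of A₁∪…∪A_9.
By inclusion–exclusion this is Σ_{j=0}^{9} (−1)^j C(9,j)·(9−j)!.
Computing: 362880 − 362880 + 181440 − 60480 + 15120 − 3024 + 504 − 72 + 9 − 1 = 133496.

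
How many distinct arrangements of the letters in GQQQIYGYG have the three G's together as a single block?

Treat the 3 copies of G as a single block. The multiset to arrange is then {GGG, I, Q, Q, Q, Y, Y}, 7 items in all.
That gives (7)!/(3!·2!) = 420 arrangements.

420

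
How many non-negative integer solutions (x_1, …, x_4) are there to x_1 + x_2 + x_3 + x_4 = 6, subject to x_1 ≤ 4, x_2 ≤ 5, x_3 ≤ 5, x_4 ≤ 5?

Without the upper bounds there are C(9,3) = 84 ways to split 6 among 4 variables.
Subtract solutions that violate a single cap (substitute x_i' = x_i − (cap_i+1)): x_1 ≥ 5 gives C(4,3) = 4; x_2 ≥ 6 gives C(3,3) = 1; x_3 ≥ 6 gives C(3,3) = 1; x_4 ≥ 6 gives C(3,3) = 1. Together 7.
No two caps can be exceeded simultaneously, so the pair terms are all 0.
By inclusion–exclusion the count is 84 − 7 + 0 = 77.

77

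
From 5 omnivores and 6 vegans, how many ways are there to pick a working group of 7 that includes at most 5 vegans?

Split by how many vegans are chosen (0 through 5).
Sum: C(6,0)·C(5,7) + C(6,1)·C(5,6) + C(6,2)·C(5,5) + C(6,3)·C(5,4) + C(6,4)·C(5,3) + C(6,5)·C(5,2) = 0 + 0 + 15 + 100 + 150 + 60 = 325.

325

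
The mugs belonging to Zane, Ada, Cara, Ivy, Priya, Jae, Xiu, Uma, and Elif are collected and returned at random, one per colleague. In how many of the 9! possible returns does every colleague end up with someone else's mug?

133496

This is the derangement count D_9: permutations of 9 items with no fixed point.
By inclusion–exclusion this is Σ_{j=0}^{9} (−1)^j C(9,j)·(9−j)!.
Computing: 362880 − 362880 + 181440 − 60480 + 15120 − 3024 + 504 − 72 + 9 − 1 = 133496.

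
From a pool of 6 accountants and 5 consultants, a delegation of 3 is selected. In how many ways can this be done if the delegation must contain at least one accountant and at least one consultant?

Total 3-person selections from all 11: C(11,3) = 165.
Subtract selections that omit an entire group: no accountants → C(5,3) = 10; no consultants → C(6,3) = 20.
Both groups omitted at once is impossible, so 165 − 30 = 135.

135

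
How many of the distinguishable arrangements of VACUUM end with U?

120

With the last slot taken by U, it remains to arrange the other 5 letters (VACUM).
Those 5 letters are all distinct, giving (5)! = 120.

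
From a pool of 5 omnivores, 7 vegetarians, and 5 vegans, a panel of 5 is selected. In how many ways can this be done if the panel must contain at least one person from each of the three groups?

4375

Total 5-person selections from all 17: C(17,5) = 6188.
Selections missing a whole group: no omnivores → C(12,5) = 792; no vegetarians → C(10,5) = 252; no vegans → C(12,5) = 792.
Add back selections omitting two groups (i.e. drawn from a single group): C(5,5) + C(7,5) + C(5,5) = 23.
By inclusion–exclusion: 6188 − 1836 + 23 = 4375.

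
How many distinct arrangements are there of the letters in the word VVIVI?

10

Letter multiplicities in VVIVI: I×2, V×3.
The number of distinct arrangements is 5!/(3!·2!) = 120/12 = 10.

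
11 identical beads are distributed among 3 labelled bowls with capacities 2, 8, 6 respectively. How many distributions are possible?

Without the upper bounds there are C(13,2) = 78 ways to split 11 among 3 bowls.
Subtract solutions that violate a single cap (substitute x_i' = x_i − (cap_i+1)): x_1 ≥ 3 gives C(10,2) = 45; x_2 ≥ 9 gives C(4,2) = 6; x_3 ≥ 7 gives C(6,2) = 15. Together 66.
Add back pairs where two caps are both exceeded: 0 + 3 + 0 = 3.
By inclusion–exclusion the count is 78 − 66 + 3 = 15.

15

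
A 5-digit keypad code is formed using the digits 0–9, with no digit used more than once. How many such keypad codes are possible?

30240

This is a permutation of 5 out of 10: P(10,5) = 10!/5!.
10 × 9 × 8 × 7 × 6 = 30240.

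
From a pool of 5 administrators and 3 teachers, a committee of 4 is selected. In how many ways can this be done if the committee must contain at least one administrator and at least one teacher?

65

With no constraint there are C(8,4) = 70 possible selections.
Subtract selections that omit an entire group: no administrators → C(3,4) = 0; no teachers → C(5,4) = 5.
Both groups omitted at once is impossible, so 70 − 5 = 65.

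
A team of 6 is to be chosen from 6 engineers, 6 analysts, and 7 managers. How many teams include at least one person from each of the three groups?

Unrestricted: C(19,6) = 27132 ways to pick any 6 of the 19.
Selections missing a whole group: no engineers → C(13,6) = 1716; no analysts → C(13,6) = 1716; no managers → C(12,6) = 924.
Add back selections omitting two groups (i.e. drawn from a single group): C(6,6) + C(6,6) + C(7,6) = 9.
By inclusion–exclusion: 27132 − 4356 + 9 = 22785.

22785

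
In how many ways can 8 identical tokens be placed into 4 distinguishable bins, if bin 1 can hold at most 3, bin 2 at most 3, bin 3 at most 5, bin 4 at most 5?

Ignoring the caps, the number of non-negative solutions to x_1+…+x_4 = 8 is C(11,3) = 165.
Subtract solutions that violate a single cap (substitute x_i' = x_i − (cap_i+1)): x_1 ≥ 4 gives C(7,3) = 35; x_2 ≥ 4 gives C(7,3) = 35; x_3 ≥ 6 gives C(5,3) = 10; x_4 ≥ 6 gives C(5,3) = 10. Together 90.
Add back pairs where two caps are both exceeded: 1 + 0 + 0 + 0 + 0 + 0 = 1.
By inclusion–exclusion the count is 165 − 90 + 1 = 76.

76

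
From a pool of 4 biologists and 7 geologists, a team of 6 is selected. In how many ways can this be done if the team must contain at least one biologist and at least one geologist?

With no constraint there are C(11,6) = 462 possible selections.
Subtract selections that omit an entire group: no biologists → C(7,6) = 7; no geologists → C(4,6) = 0.
Both groups omitted at once is impossible, so 462 − 7 = 455.

455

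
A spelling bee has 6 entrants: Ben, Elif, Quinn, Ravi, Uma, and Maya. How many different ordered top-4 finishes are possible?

This is an ordered selection of 4 from 6: P(6,4).
That gives 6 × 5 × 4 × 3 = 360.

360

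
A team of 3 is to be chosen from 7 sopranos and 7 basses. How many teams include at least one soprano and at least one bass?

294

Unrestricted: C(14,3) = 364 ways to pick any 3 of the 14.
Subtract selections that omit an entire group: no sopranos → C(7,3) = 35; no basses → C(7,3) = 35.
Both groups omitted at once is impossible, so 364 − 70 = 294.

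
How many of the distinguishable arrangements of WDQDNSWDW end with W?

3360

Fix W in the last position and arrange the remaining 8 letters.
Those 8 letters have D appearing 3 times and W appearing twice, giving (8)!/(3!·2!) = 3360.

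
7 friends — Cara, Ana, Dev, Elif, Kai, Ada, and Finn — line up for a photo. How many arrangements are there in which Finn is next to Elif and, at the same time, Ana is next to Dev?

480

Treat {Finn,Elif} as one block (2 orders) and {Ana,Dev} as another (2 orders).
That leaves 5 units to arrange: 2 × 2 × 5! = 4 × 120 = 480.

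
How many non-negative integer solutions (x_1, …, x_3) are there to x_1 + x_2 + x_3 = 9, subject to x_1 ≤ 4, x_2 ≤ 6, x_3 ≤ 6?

28

Without the upper bounds there are C(11,2) = 55 ways to split 9 among 3 variables.
Subtract solutions that violate a single cap (substitute x_i' = x_i − (cap_i+1)): x_1 ≥ 5 gives C(6,2) = 15; x_2 ≥ 7 gives C(4,2) = 6; x_3 ≥ 7 gives C(4,2) = 6. Together 27.
No two caps can be exceeded simultaneously, so the pair terms are all 0.
By inclusion–exclusion the count is 55 − 27 + 0 = 28.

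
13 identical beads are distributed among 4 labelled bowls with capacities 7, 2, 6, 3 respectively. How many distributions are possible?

42

By stars and bars, unrestricted non-negative solutions to x_1+…+x_4 = 13 number C(13+3,3) = 560.
Subtract solutions that violate a single cap (substitute x_i' = x_i − (cap_i+1)): x_1 ≥ 8 gives C(8,3) = 56; x_2 ≥ 3 gives C(13,3) = 286; x_3 ≥ 7 gives C(9,3) = 84; x_4 ≥ 4 gives C(12,3) = 220. Together 646.
Add back pairs where two caps are both exceeded: 10 + 0 + 4 + 20 + 84 + 10 = 128.
By inclusion–exclusion the count is 560 − 646 + 128 = 42.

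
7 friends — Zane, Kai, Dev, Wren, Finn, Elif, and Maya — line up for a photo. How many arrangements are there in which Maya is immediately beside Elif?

1440

Glue Maya and Elif into one block (2 internal orders), leaving 6 units to arrange in a row.
So the count is 2·(6)! = 1440.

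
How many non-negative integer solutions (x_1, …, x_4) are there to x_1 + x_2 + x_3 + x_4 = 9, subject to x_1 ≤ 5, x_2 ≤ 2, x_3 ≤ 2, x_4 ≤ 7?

50

Ignoring the caps, the number of non-negative solutions to x_1+…+x_4 = 9 is C(12,3) = 220.
Subtract solutions that violate a single cap (substitute x_i' = x_i − (cap_i+1)): x_1 ≥ 6 gives C(6,3) = 20; x_2 ≥ 3 gives C(9,3) = 84; x_3 ≥ 3 gives C(9,3) = 84; x_4 ≥ 8 gives C(4,3) = 4. Together 192.
Add back pairs where two caps are both exceeded: 1 + 1 + 0 + 20 + 0 + 0 = 22.
By inclusion–exclusion the count is 220 − 192 + 22 = 50.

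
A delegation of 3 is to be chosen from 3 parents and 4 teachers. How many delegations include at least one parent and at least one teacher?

Unrestricted: C(7,3) = 35 ways to pick any 3 of the 7.
Selections missing a whole group: no parents → C(4,3) = 4; no teachers → C(3,3) = 1.
Both groups omitted at once is impossible, so 35 − 5 = 30.

30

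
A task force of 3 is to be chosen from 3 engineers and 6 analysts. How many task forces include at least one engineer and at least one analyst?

Total 3-person selections from all 9: C(9,3) = 84.
Selections missing a whole group: no engineers → C(6,3) = 20; no analysts → C(3,3) = 1.
Both groups omitted at once is impossible, so 84 − 21 = 63.

63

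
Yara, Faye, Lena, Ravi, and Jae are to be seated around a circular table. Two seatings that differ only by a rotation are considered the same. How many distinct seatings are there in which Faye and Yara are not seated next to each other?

All circular seatings of 5 people number (4)! = 24.
Those with Faye next to Yara: fuse the pair into one unit and seat 4 units around a circle — 2·(3)! = 12.
Subtracting, 24 − 12 = 12.

12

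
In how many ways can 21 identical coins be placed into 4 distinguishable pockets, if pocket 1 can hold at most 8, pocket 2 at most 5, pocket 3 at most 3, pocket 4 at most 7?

10

Without the upper bounds there are C(24,3) = 2024 ways to split 21 among 4 pockets.
Subtract solutions that violate a single cap (substitute x_i' = x_i − (cap_i+1)): x_1 ≥ 9 gives C(15,3) = 455; x_2 ≥ 6 gives C(18,3) = 816; x_3 ≥ 4 gives C(20,3) = 1140; x_4 ≥ 8 gives C(16,3) = 560. Together 2971.
Add back pairs where two caps are both exceeded: 84 + 165 + 35 + 364 + 120 + 220 = 988.
Subtract triples: 10 + 0 + 1 + 20 = 31.
By inclusion–exclusion the count is 2024 − 2971 + 988 − 31 = 10.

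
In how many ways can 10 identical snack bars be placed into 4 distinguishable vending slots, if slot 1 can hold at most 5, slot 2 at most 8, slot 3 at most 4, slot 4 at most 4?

136

By stars and bars, unrestricted non-negative solutions to x_1+…+x_4 = 10 number C(10+3,3) = 286.
Subtract solutions that violate a single cap (substitute x_i' = x_i − (cap_i+1)): x_1 ≥ 6 gives C(7,3) = 35; x_2 ≥ 9 gives C(4,3) = 4; x_3 ≥ 5 gives C(8,3) = 56; x_4 ≥ 5 gives C(8,3) = 56. Together 151.
Add back pairs where two caps are both exceeded: 0 + 0 + 0 + 0 + 0 + 1 = 1.
By inclusion–exclusion the count is 286 − 151 + 1 = 136.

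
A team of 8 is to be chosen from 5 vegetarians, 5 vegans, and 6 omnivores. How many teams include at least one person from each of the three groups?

Unrestricted: C(16,8) = 12870 ways to pick any 8 of the 16.
Selections missing a whole group: no vegetarians → C(11,8) = 165; no vegans → C(11,8) = 165; no omnivores → C(10,8) = 45.
Add back selections omitting two groups (i.e. drawn from a single group): C(5,8) + C(5,8) + C(6,8) = 0.
By inclusion–exclusion: 12870 − 375 + 0 = 12495.

12495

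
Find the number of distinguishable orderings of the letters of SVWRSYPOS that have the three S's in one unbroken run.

5040

Treat the 3 copies of S as a single block. The multiset to arrange is then {SSS, O, P, R, V, W, Y}, 7 items in all.
All 7 items are distinct, so there are (7)! = 5040 arrangements.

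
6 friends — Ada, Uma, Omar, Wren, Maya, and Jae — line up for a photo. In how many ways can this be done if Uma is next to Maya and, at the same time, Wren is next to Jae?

96

Treat {Uma,Maya} as one block (2 orders) and {Wren,Jae} as another (2 orders).
That leaves 4 units to arrange: 2 × 2 × 4! = 4 × 24 = 96.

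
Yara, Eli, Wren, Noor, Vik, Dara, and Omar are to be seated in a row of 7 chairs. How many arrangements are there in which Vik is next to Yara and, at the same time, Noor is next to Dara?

Treat {Vik,Yara} as one block (2 orders) and {Noor,Dara} as another (2 orders).
That leaves 5 units to arrange: 2 × 2 × 5! = 4 × 120 = 480.

480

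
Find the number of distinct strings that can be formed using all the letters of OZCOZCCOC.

1260

The 9 letters of OZCOZCCOC have repeats: C appearing 4 times, O appearing 3 times, and Z appearing twice.
So there are 9! / (4!·3!·2!) = 1260 distinguishable arrangements.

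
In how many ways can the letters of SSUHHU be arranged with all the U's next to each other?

Treat the 2 copies of U as a single block. The multiset to arrange is then {UU, H, H, S, S}, 5 items in all.
That gives (5)!/(2!·2!) = 30 arrangements.

30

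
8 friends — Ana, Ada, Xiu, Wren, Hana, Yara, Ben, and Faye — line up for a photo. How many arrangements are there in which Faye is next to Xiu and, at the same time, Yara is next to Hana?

Treat {Faye,Xiu} as one block (2 orders) and {Yara,Hana} as another (2 orders).
That leaves 6 units to arrange: 2 × 2 × 6! = 4 × 720 = 2880.

2880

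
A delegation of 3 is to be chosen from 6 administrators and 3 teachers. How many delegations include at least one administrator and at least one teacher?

63

Total 3-person selections from all 9: C(9,3) = 84.
Subtract selections that omit an entire group: no administrators → C(3,3) = 1; no teachers → C(6,3) = 20.
Both groups omitted at once is impossible, so 84 − 21 = 63.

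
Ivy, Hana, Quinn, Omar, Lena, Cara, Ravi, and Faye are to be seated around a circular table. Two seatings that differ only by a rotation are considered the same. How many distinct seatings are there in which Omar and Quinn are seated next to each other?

1440

Treat {Omar, Quinn} as one unit (2 internal orders) and seat the resulting 7 units around the table: (6)! circular arrangements.
So 2 × (6)! = 2 × 720 = 1440.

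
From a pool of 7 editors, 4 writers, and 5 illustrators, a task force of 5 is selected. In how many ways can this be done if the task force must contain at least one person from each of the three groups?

3010

Unrestricted: C(16,5) = 4368 ways to pick any 5 of the 16.
Selections missing a whole group: no editors → C(9,5) = 126; no writers → C(12,5) = 792; no illustrators → C(11,5) = 462.
Add back selections omitting two groups (i.e. drawn from a single group): C(7,5) + C(4,5) + C(5,5) = 22.
By inclusion–exclusion: 4368 − 1380 + 22 = 3010.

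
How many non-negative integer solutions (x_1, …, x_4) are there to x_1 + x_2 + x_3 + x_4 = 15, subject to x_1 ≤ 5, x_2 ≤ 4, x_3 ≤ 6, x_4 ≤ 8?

Without the upper bounds there are C(18,3) = 816 ways to split 15 among 4 variables.
Subtract solutions that violate a single cap (substitute x_i' = x_i − (cap_i+1)): x_1 ≥ 6 gives C(12,3) = 220; x_2 ≥ 5 gives C(13,3) = 286; x_3 ≥ 7 gives C(11,3) = 165; x_4 ≥ 9 gives C(9,3) = 84. Together 755.
Add back pairs where two caps are both exceeded: 35 + 10 + 1 + 20 + 4 + 0 = 70.
By inclusion–exclusion the count is 816 − 755 + 70 = 131.

131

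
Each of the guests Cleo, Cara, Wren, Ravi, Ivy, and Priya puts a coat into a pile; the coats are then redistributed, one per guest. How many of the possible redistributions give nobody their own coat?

Count assignments avoiding every fixed point. For any j of the 6 guests fixed to their own coat, the other 6−j can be arranged in (6−j)! ways.
By inclusion–exclusion this is Σ_{j=0}^{6} (−1)^j C(6,j)·(6−j)!.
Computing: 720 − 720 + 360 − 120 + 30 − 6 + 1 = 265.

265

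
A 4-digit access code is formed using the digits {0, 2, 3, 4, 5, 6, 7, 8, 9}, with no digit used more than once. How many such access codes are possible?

With no repetition, fill the 4 digits in order: 9 choices, then 8, down to 6.
9 × 8 × 7 × 6 = 3024.

3024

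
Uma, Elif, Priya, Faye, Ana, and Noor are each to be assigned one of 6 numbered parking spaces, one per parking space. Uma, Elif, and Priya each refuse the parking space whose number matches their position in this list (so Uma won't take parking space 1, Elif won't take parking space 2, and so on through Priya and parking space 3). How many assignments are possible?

Let Aᵢ (for i ∈ {1, 2, 3}) be the placements that put person i in their forbidden parking space. Any j of these fix j positions, leaving (6−j)! ways to fill the rest, and there are C(3,j) ways to pick which j.
By inclusion–exclusion, the number of valid placements is Σ_{j=0}^{3} (−1)^j C(3,j)·(6−j)!.
Computing: 720 − 360 + 72 − 6 = 426.

426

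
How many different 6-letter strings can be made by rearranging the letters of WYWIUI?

180

The 6 letters of WYWIUI have repeats: I appearing twice and W appearing twice.
The number of distinct arrangements is 6!/(2!·2!) = 720/4 = 180.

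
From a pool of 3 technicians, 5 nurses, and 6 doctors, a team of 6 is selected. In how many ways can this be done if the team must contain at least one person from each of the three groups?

Total 6-person selections from all 14: C(14,6) = 3003.
Selections missing a whole group: no technicians → C(11,6) = 462; no nurses → C(9,6) = 84; no doctors → C(8,6) = 28.
Add back selections omitting two groups (i.e. drawn from a single group): C(3,6) + C(5,6) + C(6,6) = 1.
By inclusion–exclusion: 3003 − 574 + 1 = 2430.

2430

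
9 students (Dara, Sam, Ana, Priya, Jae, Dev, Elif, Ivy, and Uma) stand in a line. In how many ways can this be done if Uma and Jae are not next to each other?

There are 9! = 362880 arrangements in all. If Uma and Jae are adjacent, merging them into one block gives 2·(8)! = 80640 arrangements.
So 362880 − 80640 = 282240 arrangements keep them apart.

282240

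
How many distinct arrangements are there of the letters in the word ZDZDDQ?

60

Letter multiplicities in ZDZDDQ: D×3, Q×1, Z×2.
Dividing 6! = 720 by 3!·2! = 12 for the repeated letters gives 60.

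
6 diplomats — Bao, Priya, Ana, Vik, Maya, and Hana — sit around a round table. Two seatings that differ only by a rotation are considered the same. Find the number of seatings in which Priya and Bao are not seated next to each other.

72

Without the restriction there are (5)! = 120 seatings.
Those with Priya next to Bao: fuse the pair into one unit and seat 5 units around a circle — 2·(4)! = 48.
Subtracting, 120 − 48 = 72.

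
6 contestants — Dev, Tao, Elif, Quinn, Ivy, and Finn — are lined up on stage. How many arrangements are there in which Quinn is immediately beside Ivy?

240

Glue Quinn and Ivy into one block (2 internal orders), leaving 5 units to arrange in a row.
So the count is 2·(5)! = 240.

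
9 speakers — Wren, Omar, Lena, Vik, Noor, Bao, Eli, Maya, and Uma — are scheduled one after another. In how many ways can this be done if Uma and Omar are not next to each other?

282240

Of the 9! = 362880 arrangements, those with Uma and Omar adjacent number 2 × 8! = 80640 (treat the pair as a block with 2 internal orders).
So 362880 − 80640 = 282240 arrangements keep them apart.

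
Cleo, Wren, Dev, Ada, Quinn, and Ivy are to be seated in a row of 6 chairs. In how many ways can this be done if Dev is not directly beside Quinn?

There are 6! = 720 arrangements in all. If Dev and Quinn are adjacent, merging them into one block gives 2·(5)! = 240 arrangements.
Complementary counting: 720 − 240 = 480.

480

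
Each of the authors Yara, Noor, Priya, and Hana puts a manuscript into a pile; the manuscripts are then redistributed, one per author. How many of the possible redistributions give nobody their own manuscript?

9

Count assignments avoiding every fixed point. For any j of the 4 authors fixed to their own manuscript, the other 4−j can be arranged in (4−j)! ways.
By inclusion–exclusion this is Σ_{j=0}^{4} (−1)^j C(4,j)·(4−j)!.
Computing: 24 − 24 + 12 − 4 + 1 = 9.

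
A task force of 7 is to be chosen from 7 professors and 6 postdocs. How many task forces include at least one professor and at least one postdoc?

With no constraint there are C(13,7) = 1716 possible selections.
Subtract selections that omit an entire group: no professors → C(6,7) = 0; no postdocs → C(7,7) = 1.
Both groups omitted at once is impossible, so 1716 − 1 = 1715.

1715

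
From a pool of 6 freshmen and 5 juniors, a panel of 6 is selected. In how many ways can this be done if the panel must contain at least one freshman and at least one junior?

With no constraint there are C(11,6) = 462 possible selections.
Selections missing a whole group: no freshmen → C(5,6) = 0; no juniors → C(6,6) = 1.
Both groups omitted at once is impossible, so 462 − 1 = 461.

461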